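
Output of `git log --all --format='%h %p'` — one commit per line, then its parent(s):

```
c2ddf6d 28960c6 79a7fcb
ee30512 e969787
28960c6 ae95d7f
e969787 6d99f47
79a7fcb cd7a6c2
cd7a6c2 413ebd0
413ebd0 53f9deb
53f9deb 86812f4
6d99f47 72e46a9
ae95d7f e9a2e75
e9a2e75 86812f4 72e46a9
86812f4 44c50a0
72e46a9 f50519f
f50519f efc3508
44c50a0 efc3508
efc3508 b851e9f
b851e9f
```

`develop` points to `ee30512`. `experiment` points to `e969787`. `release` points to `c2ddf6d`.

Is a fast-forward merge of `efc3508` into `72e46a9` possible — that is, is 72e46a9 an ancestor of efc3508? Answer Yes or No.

No

A fast-forward from 72e46a9 to efc3508 is possible iff 72e46a9 is an ancestor of efc3508.
Ancestors of efc3508: {b851e9f, efc3508}.
72e46a9 is not among them, so fast-forward is not possible.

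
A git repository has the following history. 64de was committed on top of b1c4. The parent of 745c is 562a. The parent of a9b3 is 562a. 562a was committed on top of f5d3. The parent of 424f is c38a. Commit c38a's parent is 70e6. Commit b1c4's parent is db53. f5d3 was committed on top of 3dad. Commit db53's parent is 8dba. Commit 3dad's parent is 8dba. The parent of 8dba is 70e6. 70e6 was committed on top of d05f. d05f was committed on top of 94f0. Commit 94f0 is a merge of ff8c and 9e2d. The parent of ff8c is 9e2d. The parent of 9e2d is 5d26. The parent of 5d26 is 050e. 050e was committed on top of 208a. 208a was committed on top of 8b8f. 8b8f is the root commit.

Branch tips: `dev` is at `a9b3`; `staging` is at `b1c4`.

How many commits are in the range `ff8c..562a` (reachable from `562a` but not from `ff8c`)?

7

Reachable from 562a: {050e, 208a, 3dad, 562a, 5d26, 70e6, 8b8f, 8dba, 94f0, 9e2d, d05f, f5d3, ff8c}.
Reachable from ff8c: {050e, 208a, 5d26, 8b8f, 9e2d, ff8c}.
In 562a's history but not ff8c's: {3dad, 562a, 70e6, 8dba, 94f0, d05f, f5d3} — 7 commits.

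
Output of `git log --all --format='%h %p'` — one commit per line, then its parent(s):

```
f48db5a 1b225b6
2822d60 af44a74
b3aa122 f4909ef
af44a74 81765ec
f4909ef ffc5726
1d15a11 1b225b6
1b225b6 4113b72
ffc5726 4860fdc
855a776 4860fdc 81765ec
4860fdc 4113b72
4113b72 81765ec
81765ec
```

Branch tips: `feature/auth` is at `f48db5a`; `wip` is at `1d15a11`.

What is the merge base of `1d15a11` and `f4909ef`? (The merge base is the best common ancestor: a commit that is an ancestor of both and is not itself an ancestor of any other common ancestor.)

4113b72

Ancestors of 1d15a11: {1b225b6, 1d15a11, 4113b72, 81765ec}.
Ancestors of f4909ef: {4113b72, 4860fdc, 81765ec, f4909ef, ffc5726}.
Common ancestors: {4113b72, 81765ec}.
Among these, 4113b72 is not an ancestor of any other common ancestor — it is the merge base.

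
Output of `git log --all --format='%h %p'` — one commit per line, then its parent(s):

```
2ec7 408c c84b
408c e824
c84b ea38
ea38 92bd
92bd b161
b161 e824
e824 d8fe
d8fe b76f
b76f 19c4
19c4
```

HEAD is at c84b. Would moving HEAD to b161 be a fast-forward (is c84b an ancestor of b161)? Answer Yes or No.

No

A fast-forward from c84b to b161 is possible iff c84b is an ancestor of b161.
Ancestors of b161: {19c4, b161, b76f, d8fe, e824}.
c84b is not among them, so fast-forward is not possible.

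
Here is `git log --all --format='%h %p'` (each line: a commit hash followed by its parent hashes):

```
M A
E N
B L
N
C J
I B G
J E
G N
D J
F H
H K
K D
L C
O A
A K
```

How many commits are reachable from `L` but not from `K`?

Reachable from L: {C, E, J, L, N}.
Reachable from K: {D, E, J, K, N}.
In L's history but not K's: {C, L} — 2 commits.

2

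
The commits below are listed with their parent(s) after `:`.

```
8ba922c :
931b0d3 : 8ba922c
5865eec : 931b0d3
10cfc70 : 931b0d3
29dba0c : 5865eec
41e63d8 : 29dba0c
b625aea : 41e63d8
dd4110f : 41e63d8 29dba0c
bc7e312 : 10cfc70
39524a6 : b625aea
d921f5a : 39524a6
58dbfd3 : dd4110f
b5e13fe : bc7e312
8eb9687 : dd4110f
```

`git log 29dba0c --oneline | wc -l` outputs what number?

Walking parent pointers from 29dba0c: reachable set = {29dba0c, 5865eec, 8ba922c, 931b0d3}.
That is 4 commits.

4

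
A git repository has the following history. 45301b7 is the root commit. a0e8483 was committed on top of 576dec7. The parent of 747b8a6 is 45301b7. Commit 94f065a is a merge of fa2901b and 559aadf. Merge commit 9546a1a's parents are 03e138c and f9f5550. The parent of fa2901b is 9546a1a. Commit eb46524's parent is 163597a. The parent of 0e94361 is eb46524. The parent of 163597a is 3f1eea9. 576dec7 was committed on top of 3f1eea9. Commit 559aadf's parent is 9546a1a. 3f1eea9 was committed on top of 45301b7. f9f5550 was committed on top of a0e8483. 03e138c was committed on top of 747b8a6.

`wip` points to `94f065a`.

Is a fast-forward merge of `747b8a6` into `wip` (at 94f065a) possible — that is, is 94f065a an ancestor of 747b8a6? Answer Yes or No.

A fast-forward from 94f065a to 747b8a6 is possible iff 94f065a is an ancestor of 747b8a6.
Ancestors of 747b8a6: {45301b7, 747b8a6}.
94f065a is not among them, so fast-forward is not possible.

No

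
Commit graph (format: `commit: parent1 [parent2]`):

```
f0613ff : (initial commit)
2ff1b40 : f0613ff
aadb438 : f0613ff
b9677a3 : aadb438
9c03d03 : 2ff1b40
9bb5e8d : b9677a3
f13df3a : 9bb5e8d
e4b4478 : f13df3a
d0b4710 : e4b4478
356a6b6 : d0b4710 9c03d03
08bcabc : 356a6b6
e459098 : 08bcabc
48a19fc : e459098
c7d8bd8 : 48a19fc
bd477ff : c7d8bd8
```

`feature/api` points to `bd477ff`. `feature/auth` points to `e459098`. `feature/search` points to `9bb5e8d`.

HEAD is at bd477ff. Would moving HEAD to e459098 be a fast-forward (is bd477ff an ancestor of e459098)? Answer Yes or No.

A fast-forward from bd477ff to e459098 is possible iff bd477ff is an ancestor of e459098.
Ancestors of e459098: {08bcabc, 2ff1b40, 356a6b6, 9bb5e8d, 9c03d03, aadb438, b9677a3, d0b4710, e459098, e4b4478, f0613ff, f13df3a}.
bd477ff is not among them, so fast-forward is not possible.

No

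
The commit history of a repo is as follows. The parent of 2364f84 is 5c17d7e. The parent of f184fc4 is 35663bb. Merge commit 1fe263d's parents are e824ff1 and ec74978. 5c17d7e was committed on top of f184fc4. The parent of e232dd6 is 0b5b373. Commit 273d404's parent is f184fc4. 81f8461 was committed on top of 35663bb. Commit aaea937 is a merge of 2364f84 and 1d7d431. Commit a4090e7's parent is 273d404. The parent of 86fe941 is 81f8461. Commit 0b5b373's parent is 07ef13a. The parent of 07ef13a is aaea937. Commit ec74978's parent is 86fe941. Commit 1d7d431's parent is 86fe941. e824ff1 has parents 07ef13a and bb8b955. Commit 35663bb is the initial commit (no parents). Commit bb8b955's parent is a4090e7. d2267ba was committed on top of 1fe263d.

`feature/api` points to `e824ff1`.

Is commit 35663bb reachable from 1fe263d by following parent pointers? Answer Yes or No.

Ancestors of 1fe263d (commits reachable by following parents): {07ef13a, 1d7d431, 1fe263d, 2364f84, 273d404, 35663bb, 5c17d7e, 81f8461, 86fe941, a4090e7, aaea937, bb8b955, e824ff1, ec74978, f184fc4}.
35663bb is in that set, so it is an ancestor of 1fe263d.

Yes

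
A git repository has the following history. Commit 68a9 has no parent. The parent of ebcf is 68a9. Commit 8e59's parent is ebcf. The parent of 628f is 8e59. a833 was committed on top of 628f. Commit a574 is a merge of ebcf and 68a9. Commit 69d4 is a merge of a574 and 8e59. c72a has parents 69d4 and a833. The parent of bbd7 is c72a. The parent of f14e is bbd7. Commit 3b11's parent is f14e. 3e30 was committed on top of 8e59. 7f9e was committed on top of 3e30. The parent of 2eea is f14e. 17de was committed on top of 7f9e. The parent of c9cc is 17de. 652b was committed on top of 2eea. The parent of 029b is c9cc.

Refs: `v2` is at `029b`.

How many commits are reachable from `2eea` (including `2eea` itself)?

11

Walking parent pointers from 2eea: reachable set = {2eea, 628f, 68a9, 69d4, 8e59, a574, a833, bbd7, c72a, ebcf, f14e}.
That is 11 commits.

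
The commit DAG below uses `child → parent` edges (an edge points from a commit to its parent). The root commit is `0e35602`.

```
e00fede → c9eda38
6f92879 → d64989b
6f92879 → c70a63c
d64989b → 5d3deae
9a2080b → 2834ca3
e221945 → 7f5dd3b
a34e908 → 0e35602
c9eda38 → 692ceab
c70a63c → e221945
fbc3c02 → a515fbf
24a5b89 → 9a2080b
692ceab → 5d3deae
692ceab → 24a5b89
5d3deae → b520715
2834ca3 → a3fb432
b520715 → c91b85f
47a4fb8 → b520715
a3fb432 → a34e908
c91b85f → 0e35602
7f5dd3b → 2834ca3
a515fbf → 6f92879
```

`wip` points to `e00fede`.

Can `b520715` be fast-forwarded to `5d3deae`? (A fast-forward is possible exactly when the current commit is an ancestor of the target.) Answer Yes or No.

Yes

A fast-forward from b520715 to 5d3deae is possible iff b520715 is an ancestor of 5d3deae.
Ancestors of 5d3deae: {0e35602, 5d3deae, b520715, c91b85f}.
b520715 is among them, so fast-forward is possible.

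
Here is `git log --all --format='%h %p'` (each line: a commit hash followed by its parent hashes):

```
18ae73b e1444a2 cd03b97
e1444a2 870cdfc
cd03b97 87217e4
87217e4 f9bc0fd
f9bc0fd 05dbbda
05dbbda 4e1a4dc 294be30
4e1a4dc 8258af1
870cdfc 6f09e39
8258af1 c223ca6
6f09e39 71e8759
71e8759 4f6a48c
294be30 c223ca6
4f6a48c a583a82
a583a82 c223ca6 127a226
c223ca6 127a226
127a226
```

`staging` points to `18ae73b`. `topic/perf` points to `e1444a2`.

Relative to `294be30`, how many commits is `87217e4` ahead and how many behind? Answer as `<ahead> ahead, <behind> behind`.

5 ahead, 0 behind

Reachable from 87217e4: {05dbbda, 127a226, 294be30, 4e1a4dc, 8258af1, 87217e4, c223ca6, f9bc0fd}.
Reachable from 294be30: {127a226, 294be30, c223ca6}.
Only in 87217e4's history (ahead): {05dbbda, 4e1a4dc, 8258af1, 87217e4, f9bc0fd} — 5.
Only in 294be30's history (behind): {} — 0.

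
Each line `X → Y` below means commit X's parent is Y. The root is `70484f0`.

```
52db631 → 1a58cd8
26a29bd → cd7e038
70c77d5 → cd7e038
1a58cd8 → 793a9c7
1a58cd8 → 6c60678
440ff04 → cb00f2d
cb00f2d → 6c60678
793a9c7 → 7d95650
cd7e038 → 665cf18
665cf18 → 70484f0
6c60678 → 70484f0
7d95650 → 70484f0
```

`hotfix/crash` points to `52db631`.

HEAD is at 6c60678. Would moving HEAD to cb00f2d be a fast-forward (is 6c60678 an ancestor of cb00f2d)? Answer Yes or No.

A fast-forward from 6c60678 to cb00f2d is possible iff 6c60678 is an ancestor of cb00f2d.
Ancestors of cb00f2d: {6c60678, 70484f0, cb00f2d}.
6c60678 is among them, so fast-forward is possible.

Yes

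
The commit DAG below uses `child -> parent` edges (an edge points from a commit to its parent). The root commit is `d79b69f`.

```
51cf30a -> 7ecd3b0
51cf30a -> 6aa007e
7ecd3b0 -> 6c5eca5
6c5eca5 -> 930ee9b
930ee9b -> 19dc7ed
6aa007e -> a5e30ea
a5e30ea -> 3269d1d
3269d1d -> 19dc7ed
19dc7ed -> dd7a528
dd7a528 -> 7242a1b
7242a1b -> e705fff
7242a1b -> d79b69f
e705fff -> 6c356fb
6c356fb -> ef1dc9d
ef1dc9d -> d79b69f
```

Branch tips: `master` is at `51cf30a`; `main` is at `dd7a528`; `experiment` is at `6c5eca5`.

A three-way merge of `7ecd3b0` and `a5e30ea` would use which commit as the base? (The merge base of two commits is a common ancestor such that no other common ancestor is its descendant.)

Ancestors of 7ecd3b0: {19dc7ed, 6c356fb, 6c5eca5, 7242a1b, 7ecd3b0, 930ee9b, d79b69f, dd7a528, e705fff, ef1dc9d}.
Ancestors of a5e30ea: {19dc7ed, 3269d1d, 6c356fb, 7242a1b, a5e30ea, d79b69f, dd7a528, e705fff, ef1dc9d}.
Common ancestors: {19dc7ed, 6c356fb, 7242a1b, d79b69f, dd7a528, e705fff, ef1dc9d}.
Among these, 19dc7ed is not an ancestor of any other common ancestor — it is the merge base.

19dc7ed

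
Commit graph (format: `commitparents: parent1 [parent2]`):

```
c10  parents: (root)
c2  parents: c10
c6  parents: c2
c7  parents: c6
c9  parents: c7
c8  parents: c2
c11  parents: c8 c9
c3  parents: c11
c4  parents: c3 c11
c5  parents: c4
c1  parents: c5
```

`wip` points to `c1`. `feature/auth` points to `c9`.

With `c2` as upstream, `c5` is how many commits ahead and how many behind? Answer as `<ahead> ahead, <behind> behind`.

8 ahead, 0 behind

Reachable from c5: {c10, c11, c2, c3, c4, c5, c6, c7, c8, c9}.
Reachable from c2: {c10, c2}.
Only in c5's history (ahead): {c11, c3, c4, c5, c6, c7, c8, c9} — 8.
Only in c2's history (behind): {} — 0.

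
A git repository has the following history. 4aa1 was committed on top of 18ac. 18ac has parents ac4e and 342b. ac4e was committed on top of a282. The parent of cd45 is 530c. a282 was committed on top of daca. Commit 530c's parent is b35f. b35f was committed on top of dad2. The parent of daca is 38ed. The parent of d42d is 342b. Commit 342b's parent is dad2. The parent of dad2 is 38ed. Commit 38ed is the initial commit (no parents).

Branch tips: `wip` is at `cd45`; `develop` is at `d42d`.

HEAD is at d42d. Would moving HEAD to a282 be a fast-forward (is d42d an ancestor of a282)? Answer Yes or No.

A fast-forward from d42d to a282 is possible iff d42d is an ancestor of a282.
Ancestors of a282: {38ed, a282, daca}.
d42d is not among them, so fast-forward is not possible.

No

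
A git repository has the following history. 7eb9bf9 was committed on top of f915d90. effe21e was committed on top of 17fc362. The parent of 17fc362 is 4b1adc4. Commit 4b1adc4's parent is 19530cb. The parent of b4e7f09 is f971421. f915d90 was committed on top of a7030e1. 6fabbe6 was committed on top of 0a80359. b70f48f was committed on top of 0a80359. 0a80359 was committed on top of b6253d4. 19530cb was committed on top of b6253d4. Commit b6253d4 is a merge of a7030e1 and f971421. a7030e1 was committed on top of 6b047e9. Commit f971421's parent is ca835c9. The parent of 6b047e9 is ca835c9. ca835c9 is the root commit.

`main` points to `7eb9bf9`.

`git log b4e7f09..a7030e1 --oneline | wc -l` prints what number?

2

Reachable from a7030e1: {6b047e9, a7030e1, ca835c9}.
Reachable from b4e7f09: {b4e7f09, ca835c9, f971421}.
In a7030e1's history but not b4e7f09's: {6b047e9, a7030e1} — 2 commits.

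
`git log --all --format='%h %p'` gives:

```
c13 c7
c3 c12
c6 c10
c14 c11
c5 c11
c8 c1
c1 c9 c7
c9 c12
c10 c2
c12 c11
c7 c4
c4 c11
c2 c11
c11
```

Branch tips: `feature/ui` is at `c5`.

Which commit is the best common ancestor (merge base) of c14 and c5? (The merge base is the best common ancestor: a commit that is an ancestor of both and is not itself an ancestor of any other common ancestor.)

c11

Ancestors of c14: {c11, c14}.
Ancestors of c5: {c11, c5}.
Common ancestors: {c11}.
The only common ancestor is c11, so it is the merge base.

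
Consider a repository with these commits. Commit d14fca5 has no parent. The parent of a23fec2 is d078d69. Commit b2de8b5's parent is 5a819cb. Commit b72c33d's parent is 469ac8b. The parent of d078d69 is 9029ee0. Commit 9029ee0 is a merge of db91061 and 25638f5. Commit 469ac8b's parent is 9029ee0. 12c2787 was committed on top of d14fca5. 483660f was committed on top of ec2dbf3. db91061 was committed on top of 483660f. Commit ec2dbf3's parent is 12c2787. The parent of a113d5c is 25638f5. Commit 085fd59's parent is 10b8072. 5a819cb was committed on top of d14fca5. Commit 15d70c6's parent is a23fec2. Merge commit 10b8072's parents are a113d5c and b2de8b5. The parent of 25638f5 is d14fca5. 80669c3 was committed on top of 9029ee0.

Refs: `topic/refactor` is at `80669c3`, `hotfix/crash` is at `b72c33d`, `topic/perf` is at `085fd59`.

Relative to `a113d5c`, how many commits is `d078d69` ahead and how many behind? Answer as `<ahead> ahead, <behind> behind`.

6 ahead, 1 behind

Reachable from d078d69: {12c2787, 25638f5, 483660f, 9029ee0, d078d69, d14fca5, db91061, ec2dbf3}.
Reachable from a113d5c: {25638f5, a113d5c, d14fca5}.
Only in d078d69's history (ahead): {12c2787, 483660f, 9029ee0, d078d69, db91061, ec2dbf3} — 6.
Only in a113d5c's history (behind): {a113d5c} — 1.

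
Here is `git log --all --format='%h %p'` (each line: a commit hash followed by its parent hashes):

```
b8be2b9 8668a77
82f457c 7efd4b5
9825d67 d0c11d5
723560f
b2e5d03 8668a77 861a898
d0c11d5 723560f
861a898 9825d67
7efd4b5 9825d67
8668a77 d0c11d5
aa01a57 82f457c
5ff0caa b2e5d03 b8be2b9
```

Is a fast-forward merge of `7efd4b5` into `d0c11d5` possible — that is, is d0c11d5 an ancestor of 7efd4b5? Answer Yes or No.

Yes

A fast-forward from d0c11d5 to 7efd4b5 is possible iff d0c11d5 is an ancestor of 7efd4b5.
Ancestors of 7efd4b5: {723560f, 7efd4b5, 9825d67, d0c11d5}.
d0c11d5 is among them, so fast-forward is possible.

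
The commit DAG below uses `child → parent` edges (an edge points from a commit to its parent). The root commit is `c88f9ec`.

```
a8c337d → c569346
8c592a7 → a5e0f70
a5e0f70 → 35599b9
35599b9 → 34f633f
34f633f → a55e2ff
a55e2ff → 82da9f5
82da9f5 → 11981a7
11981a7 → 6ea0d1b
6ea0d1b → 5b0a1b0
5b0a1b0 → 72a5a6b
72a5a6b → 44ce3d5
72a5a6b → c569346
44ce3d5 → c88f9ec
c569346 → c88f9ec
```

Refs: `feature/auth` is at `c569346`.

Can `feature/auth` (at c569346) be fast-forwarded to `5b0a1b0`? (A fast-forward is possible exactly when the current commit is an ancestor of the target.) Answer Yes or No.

Yes

A fast-forward from c569346 to 5b0a1b0 is possible iff c569346 is an ancestor of 5b0a1b0.
Ancestors of 5b0a1b0: {44ce3d5, 5b0a1b0, 72a5a6b, c569346, c88f9ec}.
c569346 is among them, so fast-forward is possible.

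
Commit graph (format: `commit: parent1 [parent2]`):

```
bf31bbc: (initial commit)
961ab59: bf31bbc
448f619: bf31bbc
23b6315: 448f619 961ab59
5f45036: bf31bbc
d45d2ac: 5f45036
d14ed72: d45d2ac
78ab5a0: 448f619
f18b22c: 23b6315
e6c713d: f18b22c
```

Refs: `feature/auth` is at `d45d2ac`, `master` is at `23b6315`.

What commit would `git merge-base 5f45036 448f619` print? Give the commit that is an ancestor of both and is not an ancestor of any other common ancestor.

bf31bbc

Ancestors of 5f45036: {5f45036, bf31bbc}.
Ancestors of 448f619: {448f619, bf31bbc}.
Common ancestors: {bf31bbc}.
The only common ancestor is bf31bbc, so it is the merge base.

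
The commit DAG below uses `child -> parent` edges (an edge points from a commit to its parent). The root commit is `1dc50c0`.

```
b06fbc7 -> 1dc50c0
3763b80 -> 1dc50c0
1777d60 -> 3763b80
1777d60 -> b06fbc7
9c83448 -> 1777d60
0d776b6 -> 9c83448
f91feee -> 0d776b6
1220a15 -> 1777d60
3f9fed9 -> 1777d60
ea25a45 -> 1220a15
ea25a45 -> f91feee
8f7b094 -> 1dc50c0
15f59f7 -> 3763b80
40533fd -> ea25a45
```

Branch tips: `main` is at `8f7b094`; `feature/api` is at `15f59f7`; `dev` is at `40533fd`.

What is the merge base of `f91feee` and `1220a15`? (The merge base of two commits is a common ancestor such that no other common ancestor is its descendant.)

1777d60

Ancestors of f91feee: {0d776b6, 1777d60, 1dc50c0, 3763b80, 9c83448, b06fbc7, f91feee}.
Ancestors of 1220a15: {1220a15, 1777d60, 1dc50c0, 3763b80, b06fbc7}.
Common ancestors: {1777d60, 1dc50c0, 3763b80, b06fbc7}.
Among these, 1777d60 is not an ancestor of any other common ancestor — it is the merge base.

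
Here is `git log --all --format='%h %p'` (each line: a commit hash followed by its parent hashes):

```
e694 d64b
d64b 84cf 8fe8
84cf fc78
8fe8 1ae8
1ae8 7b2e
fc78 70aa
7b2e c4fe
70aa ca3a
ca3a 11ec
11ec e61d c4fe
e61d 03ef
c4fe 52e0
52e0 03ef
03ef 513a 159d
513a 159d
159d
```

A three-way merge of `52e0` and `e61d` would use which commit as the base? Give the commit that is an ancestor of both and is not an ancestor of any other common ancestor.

Ancestors of 52e0: {03ef, 159d, 513a, 52e0}.
Ancestors of e61d: {03ef, 159d, 513a, e61d}.
Common ancestors: {03ef, 159d, 513a}.
Among these, 03ef is not an ancestor of any other common ancestor — it is the merge base.

03ef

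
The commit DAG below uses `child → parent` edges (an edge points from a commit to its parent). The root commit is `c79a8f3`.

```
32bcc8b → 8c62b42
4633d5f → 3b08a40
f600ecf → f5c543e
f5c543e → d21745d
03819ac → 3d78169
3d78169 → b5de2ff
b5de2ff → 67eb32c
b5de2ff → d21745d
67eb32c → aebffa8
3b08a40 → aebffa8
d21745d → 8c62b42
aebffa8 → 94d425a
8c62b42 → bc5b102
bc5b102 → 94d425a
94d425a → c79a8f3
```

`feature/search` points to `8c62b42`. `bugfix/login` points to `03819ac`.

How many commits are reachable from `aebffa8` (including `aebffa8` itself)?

Walking parent pointers from aebffa8: reachable set = {94d425a, aebffa8, c79a8f3}.
That is 3 commits.

3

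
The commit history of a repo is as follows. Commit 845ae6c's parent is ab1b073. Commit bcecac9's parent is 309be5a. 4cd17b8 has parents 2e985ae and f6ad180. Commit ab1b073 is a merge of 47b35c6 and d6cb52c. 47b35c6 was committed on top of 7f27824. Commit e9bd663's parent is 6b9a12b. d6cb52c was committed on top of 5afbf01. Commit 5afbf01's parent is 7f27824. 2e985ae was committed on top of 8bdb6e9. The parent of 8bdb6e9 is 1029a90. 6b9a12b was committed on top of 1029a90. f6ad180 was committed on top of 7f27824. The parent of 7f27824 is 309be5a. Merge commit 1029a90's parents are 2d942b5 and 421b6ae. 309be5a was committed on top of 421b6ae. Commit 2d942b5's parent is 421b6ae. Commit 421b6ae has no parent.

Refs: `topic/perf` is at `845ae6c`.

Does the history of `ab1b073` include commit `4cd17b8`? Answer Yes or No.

No

Ancestors of ab1b073: {309be5a, 421b6ae, 47b35c6, 5afbf01, 7f27824, ab1b073, d6cb52c}.
4cd17b8 is not in that set, so it is not an ancestor of ab1b073.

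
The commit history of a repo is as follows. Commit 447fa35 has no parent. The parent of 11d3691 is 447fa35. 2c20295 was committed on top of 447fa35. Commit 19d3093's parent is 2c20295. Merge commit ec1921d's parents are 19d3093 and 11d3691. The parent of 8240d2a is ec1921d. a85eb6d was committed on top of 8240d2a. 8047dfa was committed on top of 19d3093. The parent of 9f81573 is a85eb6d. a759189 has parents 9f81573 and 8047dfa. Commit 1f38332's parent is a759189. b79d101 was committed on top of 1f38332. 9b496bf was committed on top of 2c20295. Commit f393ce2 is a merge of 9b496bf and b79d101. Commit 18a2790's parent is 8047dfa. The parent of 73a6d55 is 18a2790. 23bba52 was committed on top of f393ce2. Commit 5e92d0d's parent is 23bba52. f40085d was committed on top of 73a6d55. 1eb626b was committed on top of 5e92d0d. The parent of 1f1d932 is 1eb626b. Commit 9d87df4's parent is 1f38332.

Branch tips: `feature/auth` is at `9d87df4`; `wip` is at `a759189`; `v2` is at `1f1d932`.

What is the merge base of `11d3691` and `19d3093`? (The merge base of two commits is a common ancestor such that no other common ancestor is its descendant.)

Ancestors of 11d3691: {11d3691, 447fa35}.
Ancestors of 19d3093: {19d3093, 2c20295, 447fa35}.
Common ancestors: {447fa35}.
The only common ancestor is 447fa35, so it is the merge base.

447fa35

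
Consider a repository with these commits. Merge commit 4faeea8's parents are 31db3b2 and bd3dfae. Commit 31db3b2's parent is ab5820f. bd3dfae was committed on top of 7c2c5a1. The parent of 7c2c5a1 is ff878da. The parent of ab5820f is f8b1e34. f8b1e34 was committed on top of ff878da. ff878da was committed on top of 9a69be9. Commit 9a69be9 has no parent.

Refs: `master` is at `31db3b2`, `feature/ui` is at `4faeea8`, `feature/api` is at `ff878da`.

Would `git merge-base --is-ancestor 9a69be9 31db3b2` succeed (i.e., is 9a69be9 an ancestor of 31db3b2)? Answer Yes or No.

Yes

Ancestors of 31db3b2 (commits reachable by following parents): {31db3b2, 9a69be9, ab5820f, f8b1e34, ff878da}.
9a69be9 is in that set, so it is an ancestor of 31db3b2.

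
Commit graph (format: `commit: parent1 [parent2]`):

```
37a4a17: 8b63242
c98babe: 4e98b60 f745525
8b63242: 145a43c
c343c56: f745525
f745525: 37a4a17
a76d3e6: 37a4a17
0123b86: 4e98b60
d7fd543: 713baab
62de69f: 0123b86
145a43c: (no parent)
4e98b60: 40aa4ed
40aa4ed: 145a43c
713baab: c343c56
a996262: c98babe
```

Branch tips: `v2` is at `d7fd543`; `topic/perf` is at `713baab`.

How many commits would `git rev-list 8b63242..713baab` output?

4

Reachable from 713baab: {145a43c, 37a4a17, 713baab, 8b63242, c343c56, f745525}.
Reachable from 8b63242: {145a43c, 8b63242}.
In 713baab's history but not 8b63242's: {37a4a17, 713baab, c343c56, f745525} — 4 commits.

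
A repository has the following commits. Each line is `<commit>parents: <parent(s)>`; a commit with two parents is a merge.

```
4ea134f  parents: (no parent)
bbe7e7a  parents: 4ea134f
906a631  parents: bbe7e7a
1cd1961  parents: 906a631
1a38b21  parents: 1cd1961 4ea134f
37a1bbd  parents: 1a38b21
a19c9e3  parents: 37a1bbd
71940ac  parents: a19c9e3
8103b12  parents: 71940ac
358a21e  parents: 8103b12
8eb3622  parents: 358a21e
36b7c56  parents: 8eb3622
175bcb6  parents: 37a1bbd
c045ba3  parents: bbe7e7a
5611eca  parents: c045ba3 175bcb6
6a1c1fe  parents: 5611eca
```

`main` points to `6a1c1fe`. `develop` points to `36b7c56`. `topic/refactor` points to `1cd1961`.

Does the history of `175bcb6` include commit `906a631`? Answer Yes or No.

Yes

Ancestors of 175bcb6 (commits reachable by following parents): {175bcb6, 1a38b21, 1cd1961, 37a1bbd, 4ea134f, 906a631, bbe7e7a}.
906a631 is in that set, so it is an ancestor of 175bcb6.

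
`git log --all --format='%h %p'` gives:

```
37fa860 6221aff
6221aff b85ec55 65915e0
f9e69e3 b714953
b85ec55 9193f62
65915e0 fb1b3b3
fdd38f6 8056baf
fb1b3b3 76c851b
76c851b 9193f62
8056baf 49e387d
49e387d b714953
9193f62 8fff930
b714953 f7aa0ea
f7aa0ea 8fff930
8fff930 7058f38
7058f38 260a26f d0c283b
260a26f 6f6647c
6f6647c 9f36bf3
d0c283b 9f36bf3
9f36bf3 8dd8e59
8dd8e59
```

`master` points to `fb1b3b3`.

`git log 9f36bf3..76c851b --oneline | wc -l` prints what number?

Reachable from 76c851b: {260a26f, 6f6647c, 7058f38, 76c851b, 8dd8e59, 8fff930, 9193f62, 9f36bf3, d0c283b}.
Reachable from 9f36bf3: {8dd8e59, 9f36bf3}.
In 76c851b's history but not 9f36bf3's: {260a26f, 6f6647c, 7058f38, 76c851b, 8fff930, 9193f62, d0c283b} — 7 commits.

7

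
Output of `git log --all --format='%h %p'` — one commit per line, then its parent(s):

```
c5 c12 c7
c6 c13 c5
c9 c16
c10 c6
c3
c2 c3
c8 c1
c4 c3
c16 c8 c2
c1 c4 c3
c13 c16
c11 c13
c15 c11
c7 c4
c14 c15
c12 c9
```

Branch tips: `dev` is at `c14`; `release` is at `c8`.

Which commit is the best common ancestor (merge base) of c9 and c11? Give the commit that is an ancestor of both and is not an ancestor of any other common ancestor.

Ancestors of c9: {c1, c16, c2, c3, c4, c8, c9}.
Ancestors of c11: {c1, c11, c13, c16, c2, c3, c4, c8}.
Common ancestors: {c1, c16, c2, c3, c4, c8}.
Among these, c16 is not an ancestor of any other common ancestor — it is the merge base.

c16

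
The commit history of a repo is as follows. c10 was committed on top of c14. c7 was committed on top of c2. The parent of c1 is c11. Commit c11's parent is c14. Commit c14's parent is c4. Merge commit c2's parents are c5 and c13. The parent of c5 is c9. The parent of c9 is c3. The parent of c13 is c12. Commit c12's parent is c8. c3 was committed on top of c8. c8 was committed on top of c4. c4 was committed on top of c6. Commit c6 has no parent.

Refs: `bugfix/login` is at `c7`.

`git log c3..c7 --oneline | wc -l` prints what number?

6

Reachable from c7: {c12, c13, c2, c3, c4, c5, c6, c7, c8, c9}.
Reachable from c3: {c3, c4, c6, c8}.
In c7's history but not c3's: {c12, c13, c2, c5, c7, c9} — 6 commits.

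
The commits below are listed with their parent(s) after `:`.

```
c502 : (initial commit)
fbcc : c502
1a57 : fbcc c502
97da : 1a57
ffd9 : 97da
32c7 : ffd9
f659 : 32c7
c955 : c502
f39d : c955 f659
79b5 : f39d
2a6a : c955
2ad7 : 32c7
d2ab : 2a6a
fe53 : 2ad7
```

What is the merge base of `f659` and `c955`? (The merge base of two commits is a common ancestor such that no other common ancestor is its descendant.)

Ancestors of f659: {1a57, 32c7, 97da, c502, f659, fbcc, ffd9}.
Ancestors of c955: {c502, c955}.
Common ancestors: {c502}.
The only common ancestor is c502, so it is the merge base.

c502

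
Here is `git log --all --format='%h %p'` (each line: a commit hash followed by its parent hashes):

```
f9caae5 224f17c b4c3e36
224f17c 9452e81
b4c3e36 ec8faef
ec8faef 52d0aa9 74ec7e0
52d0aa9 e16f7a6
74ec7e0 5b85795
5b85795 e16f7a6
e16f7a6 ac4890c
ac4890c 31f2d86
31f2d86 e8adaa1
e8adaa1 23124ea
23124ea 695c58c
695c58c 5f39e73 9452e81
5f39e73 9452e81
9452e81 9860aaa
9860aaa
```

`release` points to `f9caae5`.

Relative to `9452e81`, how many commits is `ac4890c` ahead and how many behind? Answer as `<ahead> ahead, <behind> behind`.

Reachable from ac4890c: {23124ea, 31f2d86, 5f39e73, 695c58c, 9452e81, 9860aaa, ac4890c, e8adaa1}.
Reachable from 9452e81: {9452e81, 9860aaa}.
Only in ac4890c's history (ahead): {23124ea, 31f2d86, 5f39e73, 695c58c, ac4890c, e8adaa1} — 6.
Only in 9452e81's history (behind): {} — 0.

6 ahead, 0 behind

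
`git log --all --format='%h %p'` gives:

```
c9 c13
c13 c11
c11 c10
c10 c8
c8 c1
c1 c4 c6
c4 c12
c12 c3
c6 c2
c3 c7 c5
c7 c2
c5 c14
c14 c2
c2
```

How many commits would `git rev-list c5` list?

3

Walking parent pointers from c5: reachable set = {c14, c2, c5}.
That is 3 commits.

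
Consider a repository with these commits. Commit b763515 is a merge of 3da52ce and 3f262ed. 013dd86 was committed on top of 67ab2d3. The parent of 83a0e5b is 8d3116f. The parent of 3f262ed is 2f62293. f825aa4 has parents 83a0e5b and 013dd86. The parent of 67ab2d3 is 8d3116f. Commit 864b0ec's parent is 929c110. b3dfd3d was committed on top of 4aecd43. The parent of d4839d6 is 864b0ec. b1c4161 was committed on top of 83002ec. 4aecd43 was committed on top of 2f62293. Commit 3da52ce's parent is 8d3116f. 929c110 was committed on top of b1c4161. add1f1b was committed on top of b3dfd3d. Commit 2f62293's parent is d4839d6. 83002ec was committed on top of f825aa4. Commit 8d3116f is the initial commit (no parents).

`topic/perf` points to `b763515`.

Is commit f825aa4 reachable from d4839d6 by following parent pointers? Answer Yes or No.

Ancestors of d4839d6 (commits reachable by following parents): {013dd86, 67ab2d3, 83002ec, 83a0e5b, 864b0ec, 8d3116f, 929c110, b1c4161, d4839d6, f825aa4}.
f825aa4 is in that set, so it is an ancestor of d4839d6.

Yes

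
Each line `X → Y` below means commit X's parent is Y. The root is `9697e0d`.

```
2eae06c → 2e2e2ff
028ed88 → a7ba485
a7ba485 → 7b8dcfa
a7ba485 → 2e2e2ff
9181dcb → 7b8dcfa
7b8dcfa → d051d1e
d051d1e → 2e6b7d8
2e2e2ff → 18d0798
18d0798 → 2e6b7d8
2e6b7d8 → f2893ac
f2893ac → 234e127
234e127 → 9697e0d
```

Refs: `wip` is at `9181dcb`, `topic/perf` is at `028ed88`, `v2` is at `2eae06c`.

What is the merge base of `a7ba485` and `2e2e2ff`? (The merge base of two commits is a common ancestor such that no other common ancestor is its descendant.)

2e2e2ff

Ancestors of a7ba485: {18d0798, 234e127, 2e2e2ff, 2e6b7d8, 7b8dcfa, 9697e0d, a7ba485, d051d1e, f2893ac}.
Ancestors of 2e2e2ff: {18d0798, 234e127, 2e2e2ff, 2e6b7d8, 9697e0d, f2893ac}.
Common ancestors: {18d0798, 234e127, 2e2e2ff, 2e6b7d8, 9697e0d, f2893ac}.
Among these, 2e2e2ff is not an ancestor of any other common ancestor — it is the merge base.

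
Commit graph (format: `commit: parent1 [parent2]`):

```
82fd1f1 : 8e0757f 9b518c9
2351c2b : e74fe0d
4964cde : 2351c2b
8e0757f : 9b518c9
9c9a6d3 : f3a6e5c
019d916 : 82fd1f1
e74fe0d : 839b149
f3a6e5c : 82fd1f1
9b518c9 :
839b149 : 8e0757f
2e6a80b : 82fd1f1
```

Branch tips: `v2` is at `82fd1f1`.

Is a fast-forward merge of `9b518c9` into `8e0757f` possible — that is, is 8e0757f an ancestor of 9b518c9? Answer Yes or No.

No

A fast-forward from 8e0757f to 9b518c9 is possible iff 8e0757f is an ancestor of 9b518c9.
Ancestors of 9b518c9: {9b518c9}.
8e0757f is not among them, so fast-forward is not possible.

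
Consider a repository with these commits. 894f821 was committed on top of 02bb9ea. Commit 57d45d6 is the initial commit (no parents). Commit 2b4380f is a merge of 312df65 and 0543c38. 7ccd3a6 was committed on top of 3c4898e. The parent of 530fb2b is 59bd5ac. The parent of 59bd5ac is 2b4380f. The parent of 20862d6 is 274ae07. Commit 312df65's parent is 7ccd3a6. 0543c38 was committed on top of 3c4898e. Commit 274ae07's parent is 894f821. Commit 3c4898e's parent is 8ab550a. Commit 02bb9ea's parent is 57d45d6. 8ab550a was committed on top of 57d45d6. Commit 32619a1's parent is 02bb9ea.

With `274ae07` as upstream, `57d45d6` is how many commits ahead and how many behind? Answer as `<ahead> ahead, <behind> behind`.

Reachable from 57d45d6: {57d45d6}.
Reachable from 274ae07: {02bb9ea, 274ae07, 57d45d6, 894f821}.
Only in 57d45d6's history (ahead): {} — 0.
Only in 274ae07's history (behind): {02bb9ea, 274ae07, 894f821} — 3.

0 ahead, 3 behind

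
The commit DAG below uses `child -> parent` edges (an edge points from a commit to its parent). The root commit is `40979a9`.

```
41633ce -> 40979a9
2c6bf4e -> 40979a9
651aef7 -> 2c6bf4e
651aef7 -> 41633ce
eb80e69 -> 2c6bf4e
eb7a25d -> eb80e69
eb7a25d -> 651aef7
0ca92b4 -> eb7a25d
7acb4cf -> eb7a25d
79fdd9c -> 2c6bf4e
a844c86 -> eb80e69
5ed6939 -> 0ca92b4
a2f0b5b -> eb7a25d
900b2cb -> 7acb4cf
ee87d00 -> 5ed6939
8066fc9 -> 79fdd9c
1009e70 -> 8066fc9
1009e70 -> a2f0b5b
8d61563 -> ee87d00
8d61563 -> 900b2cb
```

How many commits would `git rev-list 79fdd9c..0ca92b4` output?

5

Reachable from 0ca92b4: {0ca92b4, 2c6bf4e, 40979a9, 41633ce, 651aef7, eb7a25d, eb80e69}.
Reachable from 79fdd9c: {2c6bf4e, 40979a9, 79fdd9c}.
In 0ca92b4's history but not 79fdd9c's: {0ca92b4, 41633ce, 651aef7, eb7a25d, eb80e69} — 5 commits.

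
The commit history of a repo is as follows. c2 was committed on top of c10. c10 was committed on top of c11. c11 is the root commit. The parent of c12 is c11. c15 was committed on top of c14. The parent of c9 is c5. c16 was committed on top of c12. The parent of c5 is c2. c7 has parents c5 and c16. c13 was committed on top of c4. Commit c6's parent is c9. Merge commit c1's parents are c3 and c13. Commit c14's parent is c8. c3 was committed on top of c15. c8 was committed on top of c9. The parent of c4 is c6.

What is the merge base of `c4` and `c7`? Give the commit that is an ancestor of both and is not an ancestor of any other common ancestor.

Ancestors of c4: {c10, c11, c2, c4, c5, c6, c9}.
Ancestors of c7: {c10, c11, c12, c16, c2, c5, c7}.
Common ancestors: {c10, c11, c2, c5}.
Among these, c5 is not an ancestor of any other common ancestor — it is the merge base.

c5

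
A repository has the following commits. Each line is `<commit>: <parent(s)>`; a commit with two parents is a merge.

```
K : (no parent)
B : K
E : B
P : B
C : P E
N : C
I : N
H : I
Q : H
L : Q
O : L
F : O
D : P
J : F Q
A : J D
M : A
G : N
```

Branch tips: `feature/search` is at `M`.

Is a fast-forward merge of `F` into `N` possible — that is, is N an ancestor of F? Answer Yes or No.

Yes

A fast-forward from N to F is possible iff N is an ancestor of F.
Ancestors of F: {B, C, E, F, H, I, K, L, N, O, P, Q}.
N is among them, so fast-forward is possible.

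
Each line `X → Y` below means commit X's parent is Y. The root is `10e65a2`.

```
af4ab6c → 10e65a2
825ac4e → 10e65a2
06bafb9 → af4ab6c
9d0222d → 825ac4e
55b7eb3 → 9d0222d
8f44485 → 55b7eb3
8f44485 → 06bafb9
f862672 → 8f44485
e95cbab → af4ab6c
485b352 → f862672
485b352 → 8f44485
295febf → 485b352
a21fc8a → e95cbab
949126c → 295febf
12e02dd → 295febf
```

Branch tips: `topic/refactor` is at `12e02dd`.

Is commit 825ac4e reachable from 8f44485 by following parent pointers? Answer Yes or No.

Ancestors of 8f44485 (commits reachable by following parents): {06bafb9, 10e65a2, 55b7eb3, 825ac4e, 8f44485, 9d0222d, af4ab6c}.
825ac4e is in that set, so it is an ancestor of 8f44485.

Yes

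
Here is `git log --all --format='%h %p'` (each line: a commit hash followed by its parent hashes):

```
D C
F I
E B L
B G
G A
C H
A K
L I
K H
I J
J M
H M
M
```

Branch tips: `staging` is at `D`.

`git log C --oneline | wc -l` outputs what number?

3

Walking parent pointers from C: reachable set = {C, H, M}.
That is 3 commits.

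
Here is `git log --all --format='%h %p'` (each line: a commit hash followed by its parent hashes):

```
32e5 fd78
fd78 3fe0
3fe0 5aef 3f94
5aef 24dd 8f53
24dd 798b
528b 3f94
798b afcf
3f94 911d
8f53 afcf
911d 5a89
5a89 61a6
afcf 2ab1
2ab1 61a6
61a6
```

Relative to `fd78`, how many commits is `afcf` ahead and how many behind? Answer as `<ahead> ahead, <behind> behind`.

0 ahead, 9 behind

Reachable from afcf: {2ab1, 61a6, afcf}.
Reachable from fd78: {24dd, 2ab1, 3f94, 3fe0, 5a89, 5aef, 61a6, 798b, 8f53, 911d, afcf, fd78}.
Only in afcf's history (ahead): {} — 0.
Only in fd78's history (behind): {24dd, 3f94, 3fe0, 5a89, 5aef, 798b, 8f53, 911d, fd78} — 9.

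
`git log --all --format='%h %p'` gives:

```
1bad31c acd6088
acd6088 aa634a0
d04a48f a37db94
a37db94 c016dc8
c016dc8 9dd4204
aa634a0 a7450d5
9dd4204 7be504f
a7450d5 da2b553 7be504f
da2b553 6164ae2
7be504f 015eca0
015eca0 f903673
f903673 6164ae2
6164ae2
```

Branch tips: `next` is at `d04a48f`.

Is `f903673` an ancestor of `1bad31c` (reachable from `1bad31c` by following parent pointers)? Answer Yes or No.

Ancestors of 1bad31c (commits reachable by following parents): {015eca0, 1bad31c, 6164ae2, 7be504f, a7450d5, aa634a0, acd6088, da2b553, f903673}.
f903673 is in that set, so it is an ancestor of 1bad31c.

Yes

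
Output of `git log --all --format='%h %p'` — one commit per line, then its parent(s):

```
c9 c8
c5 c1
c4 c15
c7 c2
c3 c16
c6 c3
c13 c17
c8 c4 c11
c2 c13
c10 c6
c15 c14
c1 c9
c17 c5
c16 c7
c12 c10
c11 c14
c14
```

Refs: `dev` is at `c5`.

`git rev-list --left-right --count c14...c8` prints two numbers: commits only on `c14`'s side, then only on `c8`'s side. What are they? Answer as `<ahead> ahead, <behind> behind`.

Reachable from c14: {c14}.
Reachable from c8: {c11, c14, c15, c4, c8}.
Only in c14's history (ahead): {} — 0.
Only in c8's history (behind): {c11, c15, c4, c8} — 4.

0 ahead, 4 behind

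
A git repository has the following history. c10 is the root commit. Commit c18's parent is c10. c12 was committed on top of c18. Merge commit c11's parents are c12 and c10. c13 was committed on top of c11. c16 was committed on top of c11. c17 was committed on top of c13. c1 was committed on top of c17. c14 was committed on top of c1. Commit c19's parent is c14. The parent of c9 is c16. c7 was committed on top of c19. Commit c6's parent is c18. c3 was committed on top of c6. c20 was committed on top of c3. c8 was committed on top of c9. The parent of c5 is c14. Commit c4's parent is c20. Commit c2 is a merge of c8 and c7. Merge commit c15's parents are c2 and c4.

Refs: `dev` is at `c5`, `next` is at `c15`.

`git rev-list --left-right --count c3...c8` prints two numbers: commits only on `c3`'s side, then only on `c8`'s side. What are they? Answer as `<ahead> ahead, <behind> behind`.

Reachable from c3: {c10, c18, c3, c6}.
Reachable from c8: {c10, c11, c12, c16, c18, c8, c9}.
Only in c3's history (ahead): {c3, c6} — 2.
Only in c8's history (behind): {c11, c12, c16, c8, c9} — 5.

2 ahead, 5 behind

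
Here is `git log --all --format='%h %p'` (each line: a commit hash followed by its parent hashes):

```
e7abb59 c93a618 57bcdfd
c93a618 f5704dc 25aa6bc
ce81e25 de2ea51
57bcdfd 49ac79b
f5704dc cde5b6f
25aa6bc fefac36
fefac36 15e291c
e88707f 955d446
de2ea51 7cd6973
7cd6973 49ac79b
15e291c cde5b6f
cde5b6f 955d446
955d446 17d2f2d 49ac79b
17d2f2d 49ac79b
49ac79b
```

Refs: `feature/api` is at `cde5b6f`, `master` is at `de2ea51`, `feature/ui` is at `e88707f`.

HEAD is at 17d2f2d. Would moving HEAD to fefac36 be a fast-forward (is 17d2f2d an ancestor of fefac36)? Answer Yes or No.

Yes

A fast-forward from 17d2f2d to fefac36 is possible iff 17d2f2d is an ancestor of fefac36.
Ancestors of fefac36: {15e291c, 17d2f2d, 49ac79b, 955d446, cde5b6f, fefac36}.
17d2f2d is among them, so fast-forward is possible.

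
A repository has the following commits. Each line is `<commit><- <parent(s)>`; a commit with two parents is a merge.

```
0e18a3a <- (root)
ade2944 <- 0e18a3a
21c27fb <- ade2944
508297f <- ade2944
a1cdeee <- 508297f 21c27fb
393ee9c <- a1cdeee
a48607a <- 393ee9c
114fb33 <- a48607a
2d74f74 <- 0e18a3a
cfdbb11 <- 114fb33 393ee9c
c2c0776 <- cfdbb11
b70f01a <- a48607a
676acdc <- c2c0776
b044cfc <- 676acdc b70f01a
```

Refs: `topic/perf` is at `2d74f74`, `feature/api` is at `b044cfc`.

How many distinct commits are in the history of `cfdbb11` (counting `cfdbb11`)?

Walking parent pointers from cfdbb11: reachable set = {0e18a3a, 114fb33, 21c27fb, 393ee9c, 508297f, a1cdeee, a48607a, ade2944, cfdbb11}.
That is 9 commits.

9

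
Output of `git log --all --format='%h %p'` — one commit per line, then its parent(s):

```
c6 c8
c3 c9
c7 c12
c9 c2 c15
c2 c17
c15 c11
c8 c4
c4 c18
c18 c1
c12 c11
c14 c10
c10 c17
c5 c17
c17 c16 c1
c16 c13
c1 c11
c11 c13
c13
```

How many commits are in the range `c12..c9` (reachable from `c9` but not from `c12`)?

6

Reachable from c9: {c1, c11, c13, c15, c16, c17, c2, c9}.
Reachable from c12: {c11, c12, c13}.
In c9's history but not c12's: {c1, c15, c16, c17, c2, c9} — 6 commits.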